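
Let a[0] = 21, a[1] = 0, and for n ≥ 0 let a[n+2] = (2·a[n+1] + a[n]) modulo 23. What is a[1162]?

a[0] = 21, a[1] = 0, a[2] = 21, a[3] = 19, a[4] = 13, a[5] = 22, a[6] = 11, a[7] = 21, a[8] = 7, a[9] = 12, a[10] = 8, a[11] = 5, a[12] = 18, a[13] = 18, a[14] = 8, a[15] = 11, a[16] = 7, a[17] = 2, a[18] = 11, a[19] = 1, a[20] = 13, a[21] = 4, a[22] = 21, a[23] = 0.
The sequence repeats with period 22.
So a[1162] = a[0 + ((1162-0) mod 22)] = a[18] = 11.

11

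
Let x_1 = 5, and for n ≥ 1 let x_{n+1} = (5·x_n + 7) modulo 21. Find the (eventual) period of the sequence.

6

Computing terms: x_1 = 5, x_2 = 11, x_3 = 20, x_4 = 2, x_5 = 17, x_6 = 8, x_7 = 5.
Since x_7 = x_1 = 5, the sequence is periodic with period 6.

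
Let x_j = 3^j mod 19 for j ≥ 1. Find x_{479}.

Computing terms: x_1 = 3; x_2 = 9; x_3 = 8; x_4 = 5; x_5 = 15; x_6 = 7; x_7 = 2; x_8 = 6; x_9 = 18; x_{10} = 16; x_{11} = 10; x_{12} = 11; x_{13} = 14; x_{14} = 4; x_{15} = 12; x_{16} = 17; x_{17} = 13; x_{18} = 1; x_{19} = 3.
Since x_{19} = x_1 = 3, the sequence is periodic with period 18.
(479 - 1) mod 18 = 10, so x_{479} = x_{11} = 10.

10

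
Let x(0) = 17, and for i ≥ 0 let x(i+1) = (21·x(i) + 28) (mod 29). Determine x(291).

Computing terms: x(0) = 17,  x(1) = 8,  x(2) = 22,  x(3) = 26,  x(4) = 23,  x(5) = 18,  x(6) = 0,  x(7) = 28,  x(8) = 7,  x(9) = 1,  x(10) = 20,  x(11) = 13,  x(12) = 11,  x(13) = 27,  x(14) = 15,  x(15) = 24,  x(16) = 10,  x(17) = 6,  x(18) = 9,  x(19) = 14,  x(20) = 3,  x(21) = 4,  x(22) = 25,  x(23) = 2,  x(24) = 12,  x(25) = 19,  x(26) = 21,  x(27) = 5,  x(28) = 17.
Since x(28) = x(0) = 17, the sequence is periodic with period 28.
(291 - 0) mod 28 = 11, so x(291) = x(11) = 13.

13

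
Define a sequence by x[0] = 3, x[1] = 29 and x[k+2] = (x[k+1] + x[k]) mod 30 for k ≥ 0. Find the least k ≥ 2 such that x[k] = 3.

4

x[0] = 3, x[1] = 29, x[2] = 2, x[3] = 1, x[4] = 3, x[5] = 4, x[6] = 7, x[7] = 11, x[8] = 18, x[9] = 29, x[10] = 17, x[11] = 16, x[12] = 3, x[13] = 19, x[14] = 22, x[15] = 11, x[16] = 3, x[17] = 14, x[18] = 17, x[19] = 1, x[20] = 18, x[21] = 19, x[22] = 7, x[23] = 26, x[24] = 3, x[25] = 29.
Since (x[24], x[25]) = (x[0], x[1]) = (3, 29) (two consecutive terms determine the rest), the sequence is periodic with period 24.
The value 3 first appears (with k ≥ 2) at x[4].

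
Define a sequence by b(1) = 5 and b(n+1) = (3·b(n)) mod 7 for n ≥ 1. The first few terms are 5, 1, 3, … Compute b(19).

5

Listing terms: b(1) = 5,  b(2) = 1,  b(3) = 3,  b(4) = 2,  b(5) = 6,  b(6) = 4,  b(7) = 5.
Since b(7) = b(1) = 5, the sequence is periodic with period 6.
(19 - 1) mod 6 = 0, so b(19) = b(1) = 5.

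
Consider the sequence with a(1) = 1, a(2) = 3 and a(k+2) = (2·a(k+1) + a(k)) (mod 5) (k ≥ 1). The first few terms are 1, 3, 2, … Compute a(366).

We have a(1) = 1; a(2) = 3; a(3) = 2; a(4) = 2; a(5) = 1; a(6) = 4; a(7) = 4; a(8) = 2; a(9) = 3; a(10) = 3; a(11) = 4; a(12) = 1; a(13) = 1; a(14) = 3.
The sequence repeats with period 12.
(366 - 1) mod 12 = 5, so a(366) = a(6) = 4.

4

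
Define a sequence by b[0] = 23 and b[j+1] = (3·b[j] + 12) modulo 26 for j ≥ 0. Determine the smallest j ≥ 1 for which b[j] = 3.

Listing terms: b[0] = 23,  b[1] = 3,  b[2] = 21,  b[3] = 23.
The sequence repeats with period 3.
The value 3 first appears (with j ≥ 1) at b[1].

1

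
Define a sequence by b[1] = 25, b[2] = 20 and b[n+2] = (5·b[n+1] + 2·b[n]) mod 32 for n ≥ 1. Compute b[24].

30

Computing terms: b[1] = 25,  b[2] = 20,  b[3] = 22,  b[4] = 22,  b[5] = 26,  b[6] = 14,  b[7] = 26,  b[8] = 30,  b[9] = 10,  b[10] = 14,  b[11] = 26.
Since (b[10], b[11]) = (b[6], b[7]) = (14, 26) (two consecutive terms determine the rest), the sequence is eventually periodic: after a pre-period of length 5 it cycles with period 4.
For n ≥ 6, b[n] depends only on (n - 6) mod 4. (24 - 6) mod 4 = 2, so b[24] = b[8] = 30.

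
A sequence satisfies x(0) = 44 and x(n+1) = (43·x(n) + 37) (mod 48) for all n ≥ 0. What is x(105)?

Computing terms: x(0) = 44,  x(1) = 9,  x(2) = 40,  x(3) = 29,  x(4) = 36,  x(5) = 1,  x(6) = 32,  x(7) = 21,  x(8) = 28,  x(9) = 41,  x(10) = 24,  x(11) = 13,  x(12) = 20,  x(13) = 33,  x(14) = 16,  x(15) = 5,  x(16) = 12,  x(17) = 25,  x(18) = 8,  x(19) = 45,  x(20) = 4,  x(21) = 17,  x(22) = 0,  x(23) = 37,  x(24) = 44.
The sequence repeats with period 24.
So x(105) = x(0 + ((105-0) mod 24)) = x(9) = 41.

41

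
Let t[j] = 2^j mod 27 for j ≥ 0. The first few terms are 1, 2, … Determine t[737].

14

Computing terms: t[0] = 1; t[1] = 2; t[2] = 4; t[3] = 8; t[4] = 16; t[5] = 5; t[6] = 10; t[7] = 20; t[8] = 13; t[9] = 26; t[10] = 25; t[11] = 23; t[12] = 19; t[13] = 11; t[14] = 22; t[15] = 17; t[16] = 7; t[17] = 14; t[18] = 1.
Since t[18] = t[0] = 1, the sequence is periodic with period 18.
(737 - 0) mod 18 = 17, so t[737] = t[17] = 14.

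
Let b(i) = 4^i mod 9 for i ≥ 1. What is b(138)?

b(1) = 4; b(2) = 7; b(3) = 1; b(4) = 4.
Since b(4) = b(1) = 4, the sequence is periodic with period 3.
So b(138) = b(1 + ((138-1) mod 3)) = b(3) = 1.

1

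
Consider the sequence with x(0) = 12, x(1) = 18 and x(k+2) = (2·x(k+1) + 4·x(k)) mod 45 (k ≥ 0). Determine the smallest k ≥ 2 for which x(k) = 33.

6

We have x(0) = 12; x(1) = 18; x(2) = 39; x(3) = 15; x(4) = 6; x(5) = 27; x(6) = 33; x(7) = 39; x(8) = 30; x(9) = 36; x(10) = 12; x(11) = 33; x(12) = 24; x(13) = 0; x(14) = 6; x(15) = 12; x(16) = 3; x(17) = 9; x(18) = 30; x(19) = 6; x(20) = 42; x(21) = 18; x(22) = 24; x(23) = 30; x(24) = 21; x(25) = 27; x(26) = 3; x(27) = 24; x(28) = 15; x(29) = 36; x(30) = 42; x(31) = 3; x(32) = 39; x(33) = 0; x(34) = 21; x(35) = 42; x(36) = 33; x(37) = 9; x(38) = 15; x(39) = 21; x(40) = 12; x(41) = 18.
Since (x(40), x(41)) = (x(0), x(1)) = (12, 18) (two consecutive terms determine the rest), the sequence is periodic with period 40.
The value 33 first appears (with k ≥ 2) at x(6).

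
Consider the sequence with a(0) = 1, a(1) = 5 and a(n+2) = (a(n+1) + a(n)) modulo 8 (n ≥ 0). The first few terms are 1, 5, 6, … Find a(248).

6

Computing terms: a(0) = 1,  a(1) = 5,  a(2) = 6,  a(3) = 3,  a(4) = 1,  a(5) = 4,  a(6) = 5,  a(7) = 1,  a(8) = 6,  a(9) = 7,  a(10) = 5,  a(11) = 4,  a(12) = 1,  a(13) = 5.
The sequence repeats with period 12.
(248 - 0) mod 12 = 8, so a(248) = a(8) = 6.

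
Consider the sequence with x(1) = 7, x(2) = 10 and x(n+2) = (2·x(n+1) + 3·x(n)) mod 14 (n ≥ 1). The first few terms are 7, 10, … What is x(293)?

Listing terms: x(1) = 7,  x(2) = 10,  x(3) = 13,  x(4) = 0,  x(5) = 11,  x(6) = 8,  x(7) = 7,  x(8) = 10.
Since (x(7), x(8)) = (x(1), x(2)) = (7, 10) (two consecutive terms determine the rest), the sequence is periodic with period 6.
(293 - 1) mod 6 = 4, so x(293) = x(5) = 11.

11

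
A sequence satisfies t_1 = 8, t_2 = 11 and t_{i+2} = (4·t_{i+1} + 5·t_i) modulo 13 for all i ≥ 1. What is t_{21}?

8

We have t_1 = 8,  t_2 = 11,  t_3 = 6,  t_4 = 1,  t_5 = 8,  t_6 = 11.
The sequence repeats with period 4.
(21 - 1) mod 4 = 0, so t_{21} = t_1 = 8.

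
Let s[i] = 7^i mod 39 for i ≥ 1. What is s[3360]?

s[1] = 7,  s[2] = 10,  s[3] = 31,  s[4] = 22,  s[5] = 37,  s[6] = 25,  s[7] = 19,  s[8] = 16,  s[9] = 34,  s[10] = 4,  s[11] = 28,  s[12] = 1,  s[13] = 7.
The sequence repeats with period 12.
(3360 - 1) mod 12 = 11, so s[3360] = s[12] = 1.

1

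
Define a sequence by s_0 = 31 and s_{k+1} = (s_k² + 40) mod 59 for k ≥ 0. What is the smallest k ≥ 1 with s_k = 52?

8

Computing terms: s_0 = 31, s_1 = 57, s_2 = 44, s_3 = 29, s_4 = 55, s_5 = 56, s_6 = 49, s_7 = 22, s_8 = 52, s_9 = 30, s_{10} = 55.
Since s_{10} = s_4 = 55, the sequence is eventually periodic: after a pre-period of length 4 it cycles with period 6.
The value 52 first appears (with k ≥ 1) at s_8.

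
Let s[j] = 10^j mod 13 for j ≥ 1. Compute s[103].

10

s[1] = 10, s[2] = 9, s[3] = 12, s[4] = 3, s[5] = 4, s[6] = 1, s[7] = 10.
The sequence repeats with period 6.
(103 - 1) mod 6 = 0, so s[103] = s[1] = 10.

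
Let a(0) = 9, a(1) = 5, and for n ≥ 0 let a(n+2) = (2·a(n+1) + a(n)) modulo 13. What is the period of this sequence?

Computing terms: a(0) = 9; a(1) = 5; a(2) = 6; a(3) = 4; a(4) = 1; a(5) = 6; a(6) = 0; a(7) = 6; a(8) = 12; a(9) = 4; a(10) = 7; a(11) = 5; a(12) = 4; a(13) = 0; a(14) = 4; a(15) = 8; a(16) = 7; a(17) = 9; a(18) = 12; a(19) = 7; a(20) = 0; a(21) = 7; a(22) = 1; a(23) = 9; a(24) = 6; a(25) = 8; a(26) = 9; a(27) = 0; a(28) = 9; a(29) = 5.
The sequence repeats with period 28.

28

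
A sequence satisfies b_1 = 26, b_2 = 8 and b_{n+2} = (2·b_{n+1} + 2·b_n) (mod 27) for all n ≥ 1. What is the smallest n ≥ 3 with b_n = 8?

Computing terms: b_1 = 26,  b_2 = 8,  b_3 = 14,  b_4 = 17,  b_5 = 8,  b_6 = 23,  b_7 = 8,  b_8 = 8,  b_9 = 5,  b_{10} = 26,  b_{11} = 8.
Since (b_{10}, b_{11}) = (b_1, b_2) = (26, 8) (two consecutive terms determine the rest), the sequence is periodic with period 9.
The value 8 first appears (with n ≥ 3) at b_5.

5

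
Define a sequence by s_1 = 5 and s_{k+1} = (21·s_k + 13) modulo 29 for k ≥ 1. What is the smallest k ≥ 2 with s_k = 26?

Listing terms: s_1 = 5,  s_2 = 2,  s_3 = 26,  s_4 = 8,  s_5 = 7,  s_6 = 15,  s_7 = 9,  s_8 = 28,  s_9 = 21,  s_{10} = 19,  s_{11} = 6,  s_{12} = 23,  s_{13} = 3,  s_{14} = 18,  s_{15} = 14,  s_{16} = 17,  s_{17} = 22,  s_{18} = 11,  s_{19} = 12,  s_{20} = 4,  s_{21} = 10,  s_{22} = 20,  s_{23} = 27,  s_{24} = 0,  s_{25} = 13,  s_{26} = 25,  s_{27} = 16,  s_{28} = 1,  s_{29} = 5.
The sequence repeats with period 28.
The value 26 first appears (with k ≥ 2) at s_3.

3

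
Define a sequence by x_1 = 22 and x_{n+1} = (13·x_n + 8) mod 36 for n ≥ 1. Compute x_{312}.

2

x_1 = 22,  x_2 = 6,  x_3 = 14,  x_4 = 10,  x_5 = 30,  x_6 = 2,  x_7 = 34,  x_8 = 18,  x_9 = 26,  x_{10} = 22.
Since x_{10} = x_1 = 22, the sequence is periodic with period 9.
(312 - 1) mod 9 = 5, so x_{312} = x_6 = 2.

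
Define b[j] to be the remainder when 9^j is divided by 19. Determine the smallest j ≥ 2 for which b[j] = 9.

Listing terms: b[1] = 9; b[2] = 5; b[3] = 7; b[4] = 6; b[5] = 16; b[6] = 11; b[7] = 4; b[8] = 17; b[9] = 1; b[10] = 9.
Since b[10] = b[1] = 9, the sequence is periodic with period 9.
The value 9 next appears (with j ≥ 2) at b[10].

10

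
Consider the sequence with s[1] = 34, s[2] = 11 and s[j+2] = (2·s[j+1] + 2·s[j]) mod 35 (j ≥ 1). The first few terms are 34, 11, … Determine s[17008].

33

We have s[1] = 34, s[2] = 11, s[3] = 20, s[4] = 27, s[5] = 24, s[6] = 32, s[7] = 7, s[8] = 8, s[9] = 30, s[10] = 6, s[11] = 2, s[12] = 16, s[13] = 1, s[14] = 34, s[15] = 0, s[16] = 33, s[17] = 31, s[18] = 23, s[19] = 3, s[20] = 17, s[21] = 5, s[22] = 9, s[23] = 28, s[24] = 4, s[25] = 29, s[26] = 31, s[27] = 15, s[28] = 22, s[29] = 4, s[30] = 17, s[31] = 7, s[32] = 13, s[33] = 5, s[34] = 1, s[35] = 12, s[36] = 26, s[37] = 6, s[38] = 29, s[39] = 0, s[40] = 23, s[41] = 11, s[42] = 33, s[43] = 18, s[44] = 32, s[45] = 30, s[46] = 19, s[47] = 28, s[48] = 24, s[49] = 34, s[50] = 11.
The sequence repeats with period 48.
So s[17008] = s[1 + ((17008-1) mod 48)] = s[16] = 33.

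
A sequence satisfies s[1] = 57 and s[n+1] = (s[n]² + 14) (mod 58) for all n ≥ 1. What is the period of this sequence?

3

s[1] = 57; s[2] = 15; s[3] = 7; s[4] = 5; s[5] = 39; s[6] = 27; s[7] = 47; s[8] = 19; s[9] = 27.
Since s[9] = s[6] = 27, the sequence is eventually periodic: after a pre-period of length 5 it cycles with period 3.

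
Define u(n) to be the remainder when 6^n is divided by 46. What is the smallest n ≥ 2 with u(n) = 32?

3

We have u(1) = 6; u(2) = 36; u(3) = 32; u(4) = 8; u(5) = 2; u(6) = 12; u(7) = 26; u(8) = 18; u(9) = 16; u(10) = 4; u(11) = 24; u(12) = 6.
Since u(12) = u(1) = 6, the sequence is periodic with period 11.
The value 32 first appears (with n ≥ 2) at u(3).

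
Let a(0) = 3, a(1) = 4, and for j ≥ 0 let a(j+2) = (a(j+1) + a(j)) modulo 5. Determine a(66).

2

a(0) = 3,  a(1) = 4,  a(2) = 2,  a(3) = 1,  a(4) = 3,  a(5) = 4.
Since (a(4), a(5)) = (a(0), a(1)) = (3, 4) (two consecutive terms determine the rest), the sequence is periodic with period 4.
So a(66) = a(0 + ((66-0) mod 4)) = a(2) = 2.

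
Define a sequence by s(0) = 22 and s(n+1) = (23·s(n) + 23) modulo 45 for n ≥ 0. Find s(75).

s(0) = 22, s(1) = 34, s(2) = 40, s(3) = 43, s(4) = 22.
Since s(4) = s(0) = 22, the sequence is periodic with period 4.
So s(75) = s(0 + ((75-0) mod 4)) = s(3) = 43.

43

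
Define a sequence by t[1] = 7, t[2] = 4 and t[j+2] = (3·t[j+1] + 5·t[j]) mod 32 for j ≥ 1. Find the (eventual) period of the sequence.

Computing terms: t[1] = 7, t[2] = 4, t[3] = 15, t[4] = 1, t[5] = 14, t[6] = 15, t[7] = 19, t[8] = 4, t[9] = 11, t[10] = 21, t[11] = 22, t[12] = 11, t[13] = 15, t[14] = 4, t[15] = 23, t[16] = 25, t[17] = 30, t[18] = 23, t[19] = 27, t[20] = 4, t[21] = 19, t[22] = 13, t[23] = 6, t[24] = 19, t[25] = 23, t[26] = 4, t[27] = 31, t[28] = 17, t[29] = 14, t[30] = 31, t[31] = 3, t[32] = 4, t[33] = 27, t[34] = 5, t[35] = 22, t[36] = 27, t[37] = 31, t[38] = 4, t[39] = 7, t[40] = 9, t[41] = 30, t[42] = 7, t[43] = 11, t[44] = 4, t[45] = 3, t[46] = 29, t[47] = 6, t[48] = 3, t[49] = 7, t[50] = 4.
The sequence repeats with period 48.

48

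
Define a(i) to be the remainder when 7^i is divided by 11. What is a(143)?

We have a(0) = 1, a(1) = 7, a(2) = 5, a(3) = 2, a(4) = 3, a(5) = 10, a(6) = 4, a(7) = 6, a(8) = 9, a(9) = 8, a(10) = 1.
The sequence repeats with period 10.
(143 - 0) mod 10 = 3, so a(143) = a(3) = 2.

2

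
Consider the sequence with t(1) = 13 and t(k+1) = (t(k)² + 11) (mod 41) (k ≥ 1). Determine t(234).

t(1) = 13,  t(2) = 16,  t(3) = 21,  t(4) = 1,  t(5) = 12,  t(6) = 32,  t(7) = 10,  t(8) = 29,  t(9) = 32.
Since t(9) = t(6) = 32, the sequence is eventually periodic: after a pre-period of length 5 it cycles with period 3.
For k ≥ 6, t(k) depends only on (k - 6) mod 3. (234 - 6) mod 3 = 0, so t(234) = t(6) = 32.

32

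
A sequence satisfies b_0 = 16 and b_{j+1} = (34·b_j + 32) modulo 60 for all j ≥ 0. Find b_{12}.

16

Computing terms: b_0 = 16; b_1 = 36; b_2 = 56; b_3 = 16.
Since b_3 = b_0 = 16, the sequence is periodic with period 3.
(12 - 0) mod 3 = 0, so b_{12} = b_0 = 16.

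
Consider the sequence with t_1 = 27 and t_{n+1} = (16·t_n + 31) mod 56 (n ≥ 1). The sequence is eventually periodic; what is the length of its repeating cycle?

Computing terms: t_1 = 27; t_2 = 15; t_3 = 47; t_4 = 55; t_5 = 15.
Since t_5 = t_2 = 15, the sequence is eventually periodic: after a pre-period of length 1 it cycles with period 3.

3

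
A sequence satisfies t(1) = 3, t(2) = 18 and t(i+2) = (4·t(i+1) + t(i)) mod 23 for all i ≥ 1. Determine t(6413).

Listing terms: t(1) = 3, t(2) = 18, t(3) = 6, t(4) = 19, t(5) = 13, t(6) = 2, t(7) = 21, t(8) = 17, t(9) = 20, t(10) = 5, t(11) = 17, t(12) = 4, t(13) = 10, t(14) = 21, t(15) = 2, t(16) = 6, t(17) = 3, t(18) = 18.
Since (t(17), t(18)) = (t(1), t(2)) = (3, 18) (two consecutive terms determine the rest), the sequence is periodic with period 16.
(6413 - 1) mod 16 = 12, so t(6413) = t(13) = 10.

10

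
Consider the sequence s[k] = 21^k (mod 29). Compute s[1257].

Computing terms: s[0] = 1,  s[1] = 21,  s[2] = 6,  s[3] = 10,  s[4] = 7,  s[5] = 2,  s[6] = 13,  s[7] = 12,  s[8] = 20,  s[9] = 14,  s[10] = 4,  s[11] = 26,  s[12] = 24,  s[13] = 11,  s[14] = 28,  s[15] = 8,  s[16] = 23,  s[17] = 19,  s[18] = 22,  s[19] = 27,  s[20] = 16,  s[21] = 17,  s[22] = 9,  s[23] = 15,  s[24] = 25,  s[25] = 3,  s[26] = 5,  s[27] = 18,  s[28] = 1.
Since s[28] = s[0] = 1, the sequence is periodic with period 28.
So s[1257] = s[0 + ((1257-0) mod 28)] = s[25] = 3.

3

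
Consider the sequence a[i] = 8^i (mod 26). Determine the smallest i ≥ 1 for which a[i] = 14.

We have a[0] = 1,  a[1] = 8,  a[2] = 12,  a[3] = 18,  a[4] = 14,  a[5] = 8.
Since a[5] = a[1] = 8, the sequence is eventually periodic: after a pre-period of length 1 it cycles with period 4.
The value 14 first appears (with i ≥ 1) at a[4].

4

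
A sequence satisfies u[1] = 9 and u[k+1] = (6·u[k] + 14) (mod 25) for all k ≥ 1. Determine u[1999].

We have u[1] = 9, u[2] = 18, u[3] = 22, u[4] = 21, u[5] = 15, u[6] = 4, u[7] = 13, u[8] = 17, u[9] = 16, u[10] = 10, u[11] = 24, u[12] = 8, u[13] = 12, u[14] = 11, u[15] = 5, u[16] = 19, u[17] = 3, u[18] = 7, u[19] = 6, u[20] = 0, u[21] = 14, u[22] = 23, u[23] = 2, u[24] = 1, u[25] = 20, u[26] = 9.
Since u[26] = u[1] = 9, the sequence is periodic with period 25.
So u[1999] = u[1 + ((1999-1) mod 25)] = u[24] = 1.

1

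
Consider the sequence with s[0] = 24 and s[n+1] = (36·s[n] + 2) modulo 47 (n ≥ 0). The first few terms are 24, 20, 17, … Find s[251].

s[0] = 24,  s[1] = 20,  s[2] = 17,  s[3] = 3,  s[4] = 16,  s[5] = 14,  s[6] = 36,  s[7] = 29,  s[8] = 12,  s[9] = 11,  s[10] = 22,  s[11] = 42,  s[12] = 10,  s[13] = 33,  s[14] = 15,  s[15] = 25,  s[16] = 9,  s[17] = 44,  s[18] = 35,  s[19] = 40,  s[20] = 32,  s[21] = 26,  s[22] = 45,  s[23] = 24.
The sequence repeats with period 23.
(251 - 0) mod 23 = 21, so s[251] = s[21] = 26.

26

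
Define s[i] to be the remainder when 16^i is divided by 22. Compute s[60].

Computing terms: s[1] = 16, s[2] = 14, s[3] = 4, s[4] = 20, s[5] = 12, s[6] = 16.
Since s[6] = s[1] = 16, the sequence is periodic with period 5.
So s[60] = s[1 + ((60-1) mod 5)] = s[5] = 12.

12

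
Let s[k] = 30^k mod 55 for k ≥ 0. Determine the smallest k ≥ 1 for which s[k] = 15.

s[0] = 1, s[1] = 30, s[2] = 20, s[3] = 50, s[4] = 15, s[5] = 10, s[6] = 25, s[7] = 35, s[8] = 5, s[9] = 40, s[10] = 45, s[11] = 30.
Since s[11] = s[1] = 30, the sequence is eventually periodic: after a pre-period of length 1 it cycles with period 10.
The value 15 first appears (with k ≥ 1) at s[4].

4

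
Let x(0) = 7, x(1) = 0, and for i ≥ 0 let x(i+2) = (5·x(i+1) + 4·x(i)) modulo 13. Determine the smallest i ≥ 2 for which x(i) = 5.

We have x(0) = 7; x(1) = 0; x(2) = 2; x(3) = 10; x(4) = 6; x(5) = 5; x(6) = 10; x(7) = 5; x(8) = 0; x(9) = 7; x(10) = 9; x(11) = 8; x(12) = 11; x(13) = 9; x(14) = 11; x(15) = 0; x(16) = 5; x(17) = 12; x(18) = 2; x(19) = 6; x(20) = 12; x(21) = 6; x(22) = 0; x(23) = 11; x(24) = 3; x(25) = 7; x(26) = 8; x(27) = 3; x(28) = 8; x(29) = 0; x(30) = 6; x(31) = 4; x(32) = 5; x(33) = 2; x(34) = 4; x(35) = 2; x(36) = 0; x(37) = 8; x(38) = 1; x(39) = 11; x(40) = 7; x(41) = 1; x(42) = 7; x(43) = 0.
The sequence repeats with period 42.
The value 5 first appears (with i ≥ 2) at x(5).

5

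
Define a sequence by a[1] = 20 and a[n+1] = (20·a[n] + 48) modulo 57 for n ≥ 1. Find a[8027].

We have a[1] = 20; a[2] = 49; a[3] = 2; a[4] = 31; a[5] = 41; a[6] = 13; a[7] = 23; a[8] = 52; a[9] = 5; a[10] = 34; a[11] = 44; a[12] = 16; a[13] = 26; a[14] = 55; a[15] = 8; a[16] = 37; a[17] = 47; a[18] = 19; a[19] = 29; a[20] = 1; a[21] = 11; a[22] = 40; a[23] = 50; a[24] = 22; a[25] = 32; a[26] = 4; a[27] = 14; a[28] = 43; a[29] = 53; a[30] = 25; a[31] = 35; a[32] = 7; a[33] = 17; a[34] = 46; a[35] = 56; a[36] = 28; a[37] = 38; a[38] = 10; a[39] = 20.
The sequence repeats with period 38.
(8027 - 1) mod 38 = 8, so a[8027] = a[9] = 5.

5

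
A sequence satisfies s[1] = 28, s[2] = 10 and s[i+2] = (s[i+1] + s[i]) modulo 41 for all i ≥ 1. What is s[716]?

31

s[1] = 28, s[2] = 10, s[3] = 38, s[4] = 7, s[5] = 4, s[6] = 11, s[7] = 15, s[8] = 26, s[9] = 0, s[10] = 26, s[11] = 26, s[12] = 11, s[13] = 37, s[14] = 7, s[15] = 3, s[16] = 10, s[17] = 13, s[18] = 23, s[19] = 36, s[20] = 18, s[21] = 13, s[22] = 31, s[23] = 3, s[24] = 34, s[25] = 37, s[26] = 30, s[27] = 26, s[28] = 15, s[29] = 0, s[30] = 15, s[31] = 15, s[32] = 30, s[33] = 4, s[34] = 34, s[35] = 38, s[36] = 31, s[37] = 28, s[38] = 18, s[39] = 5, s[40] = 23, s[41] = 28, s[42] = 10.
The sequence repeats with period 40.
(716 - 1) mod 40 = 35, so s[716] = s[36] = 31.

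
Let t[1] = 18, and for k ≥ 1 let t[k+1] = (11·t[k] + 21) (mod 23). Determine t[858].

6

Listing terms: t[1] = 18,  t[2] = 12,  t[3] = 15,  t[4] = 2,  t[5] = 20,  t[6] = 11,  t[7] = 4,  t[8] = 19,  t[9] = 0,  t[10] = 21,  t[11] = 22,  t[12] = 10,  t[13] = 16,  t[14] = 13,  t[15] = 3,  t[16] = 8,  t[17] = 17,  t[18] = 1,  t[19] = 9,  t[20] = 5,  t[21] = 7,  t[22] = 6,  t[23] = 18.
The sequence repeats with period 22.
So t[858] = t[1 + ((858-1) mod 22)] = t[22] = 6.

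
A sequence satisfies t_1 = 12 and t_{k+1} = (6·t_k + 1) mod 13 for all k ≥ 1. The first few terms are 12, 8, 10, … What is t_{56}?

2

t_1 = 12,  t_2 = 8,  t_3 = 10,  t_4 = 9,  t_5 = 3,  t_6 = 6,  t_7 = 11,  t_8 = 2,  t_9 = 0,  t_{10} = 1,  t_{11} = 7,  t_{12} = 4,  t_{13} = 12.
Since t_{13} = t_1 = 12, the sequence is periodic with period 12.
So t_{56} = t_{1 + ((56-1) mod 12)} = t_8 = 2.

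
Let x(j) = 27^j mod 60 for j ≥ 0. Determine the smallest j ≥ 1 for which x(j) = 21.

4

Computing terms: x(0) = 1,  x(1) = 27,  x(2) = 9,  x(3) = 3,  x(4) = 21,  x(5) = 27.
Since x(5) = x(1) = 27, the sequence is eventually periodic: after a pre-period of length 1 it cycles with period 4.
The value 21 first appears (with j ≥ 1) at x(4).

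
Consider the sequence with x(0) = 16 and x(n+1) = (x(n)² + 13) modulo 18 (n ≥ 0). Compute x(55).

17

x(0) = 16,  x(1) = 17,  x(2) = 14,  x(3) = 11,  x(4) = 8,  x(5) = 5,  x(6) = 2,  x(7) = 17.
Since x(7) = x(1) = 17, the sequence is eventually periodic: after a pre-period of length 1 it cycles with period 6.
For n ≥ 1, x(n) depends only on (n - 1) mod 6. (55 - 1) mod 6 = 0, so x(55) = x(1) = 17.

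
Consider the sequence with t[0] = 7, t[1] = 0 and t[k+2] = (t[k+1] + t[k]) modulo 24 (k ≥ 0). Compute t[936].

7

We have t[0] = 7,  t[1] = 0,  t[2] = 7,  t[3] = 7,  t[4] = 14,  t[5] = 21,  t[6] = 11,  t[7] = 8,  t[8] = 19,  t[9] = 3,  t[10] = 22,  t[11] = 1,  t[12] = 23,  t[13] = 0,  t[14] = 23,  t[15] = 23,  t[16] = 22,  t[17] = 21,  t[18] = 19,  t[19] = 16,  t[20] = 11,  t[21] = 3,  t[22] = 14,  t[23] = 17,  t[24] = 7,  t[25] = 0.
Since (t[24], t[25]) = (t[0], t[1]) = (7, 0) (two consecutive terms determine the rest), the sequence is periodic with period 24.
So t[936] = t[0 + ((936-0) mod 24)] = t[0] = 7.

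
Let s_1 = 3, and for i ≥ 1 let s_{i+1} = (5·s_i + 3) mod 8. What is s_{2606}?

Listing terms: s_1 = 3, s_2 = 2, s_3 = 5, s_4 = 4, s_5 = 7, s_6 = 6, s_7 = 1, s_8 = 0, s_9 = 3.
The sequence repeats with period 8.
(2606 - 1) mod 8 = 5, so s_{2606} = s_6 = 6.

6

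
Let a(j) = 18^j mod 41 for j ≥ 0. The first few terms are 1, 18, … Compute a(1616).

18

a(0) = 1; a(1) = 18; a(2) = 37; a(3) = 10; a(4) = 16; a(5) = 1.
The sequence repeats with period 5.
So a(1616) = a(0 + ((1616-0) mod 5)) = a(1) = 18.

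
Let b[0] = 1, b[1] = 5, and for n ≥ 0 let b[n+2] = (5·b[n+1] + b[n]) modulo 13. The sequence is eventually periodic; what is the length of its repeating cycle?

12

Listing terms: b[0] = 1, b[1] = 5, b[2] = 0, b[3] = 5, b[4] = 12, b[5] = 0, b[6] = 12, b[7] = 8, b[8] = 0, b[9] = 8, b[10] = 1, b[11] = 0, b[12] = 1, b[13] = 5.
Since (b[12], b[13]) = (b[0], b[1]) = (1, 5) (two consecutive terms determine the rest), the sequence is periodic with period 12.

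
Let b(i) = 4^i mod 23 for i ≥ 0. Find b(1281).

12

Listing terms: b(0) = 1, b(1) = 4, b(2) = 16, b(3) = 18, b(4) = 3, b(5) = 12, b(6) = 2, b(7) = 8, b(8) = 9, b(9) = 13, b(10) = 6, b(11) = 1.
The sequence repeats with period 11.
(1281 - 0) mod 11 = 5, so b(1281) = b(5) = 12.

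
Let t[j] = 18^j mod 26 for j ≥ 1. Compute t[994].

12

Listing terms: t[1] = 18; t[2] = 12; t[3] = 8; t[4] = 14; t[5] = 18.
The sequence repeats with period 4.
(994 - 1) mod 4 = 1, so t[994] = t[2] = 12.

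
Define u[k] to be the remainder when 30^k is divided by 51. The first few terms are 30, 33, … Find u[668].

18

u[1] = 30; u[2] = 33; u[3] = 21; u[4] = 18; u[5] = 30.
The sequence repeats with period 4.
So u[668] = u[1 + ((668-1) mod 4)] = u[4] = 18.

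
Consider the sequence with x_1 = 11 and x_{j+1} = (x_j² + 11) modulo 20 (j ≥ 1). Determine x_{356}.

12

We have x_1 = 11,  x_2 = 12,  x_3 = 15,  x_4 = 16,  x_5 = 7,  x_6 = 0,  x_7 = 11.
The sequence repeats with period 6.
(356 - 1) mod 6 = 1, so x_{356} = x_2 = 12.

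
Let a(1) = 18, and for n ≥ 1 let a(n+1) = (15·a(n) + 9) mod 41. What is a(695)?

Listing terms: a(1) = 18, a(2) = 33, a(3) = 12, a(4) = 25, a(5) = 15, a(6) = 29, a(7) = 34, a(8) = 27, a(9) = 4, a(10) = 28, a(11) = 19, a(12) = 7, a(13) = 32, a(14) = 38, a(15) = 5, a(16) = 2, a(17) = 39, a(18) = 20, a(19) = 22, a(20) = 11, a(21) = 10, a(22) = 36, a(23) = 16, a(24) = 3, a(25) = 13, a(26) = 40, a(27) = 35, a(28) = 1, a(29) = 24, a(30) = 0, a(31) = 9, a(32) = 21, a(33) = 37, a(34) = 31, a(35) = 23, a(36) = 26, a(37) = 30, a(38) = 8, a(39) = 6, a(40) = 17, a(41) = 18.
The sequence repeats with period 40.
(695 - 1) mod 40 = 14, so a(695) = a(15) = 5.

5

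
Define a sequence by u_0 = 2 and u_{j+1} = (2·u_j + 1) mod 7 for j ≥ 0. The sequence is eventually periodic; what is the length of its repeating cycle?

3

Computing terms: u_0 = 2; u_1 = 5; u_2 = 4; u_3 = 2.
The sequence repeats with period 3.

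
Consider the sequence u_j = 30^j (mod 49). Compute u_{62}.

18

We have u_0 = 1,  u_1 = 30,  u_2 = 18,  u_3 = 1.
Since u_3 = u_0 = 1, the sequence is periodic with period 3.
(62 - 0) mod 3 = 2, so u_{62} = u_2 = 18.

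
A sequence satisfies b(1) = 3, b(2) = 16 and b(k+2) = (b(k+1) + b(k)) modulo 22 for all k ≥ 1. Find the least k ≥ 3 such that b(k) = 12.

8

Listing terms: b(1) = 3, b(2) = 16, b(3) = 19, b(4) = 13, b(5) = 10, b(6) = 1, b(7) = 11, b(8) = 12, b(9) = 1, b(10) = 13, b(11) = 14, b(12) = 5, b(13) = 19, b(14) = 2, b(15) = 21, b(16) = 1, b(17) = 0, b(18) = 1, b(19) = 1, b(20) = 2, b(21) = 3, b(22) = 5, b(23) = 8, b(24) = 13, b(25) = 21, b(26) = 12, b(27) = 11, b(28) = 1, b(29) = 12, b(30) = 13, b(31) = 3, b(32) = 16.
The sequence repeats with period 30.
The value 12 first appears (with k ≥ 3) at b(8).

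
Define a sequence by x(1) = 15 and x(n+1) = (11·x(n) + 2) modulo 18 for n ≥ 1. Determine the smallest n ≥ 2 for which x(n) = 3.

3

We have x(1) = 15; x(2) = 5; x(3) = 3; x(4) = 17; x(5) = 9; x(6) = 11; x(7) = 15.
The sequence repeats with period 6.
The value 3 first appears (with n ≥ 2) at x(3).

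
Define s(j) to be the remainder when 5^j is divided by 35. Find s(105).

Computing terms: s(0) = 1,  s(1) = 5,  s(2) = 25,  s(3) = 20,  s(4) = 30,  s(5) = 10,  s(6) = 15,  s(7) = 5.
Since s(7) = s(1) = 5, the sequence is eventually periodic: after a pre-period of length 1 it cycles with period 6.
For j ≥ 1, s(j) depends only on (j - 1) mod 6. (105 - 1) mod 6 = 2, so s(105) = s(3) = 20.

20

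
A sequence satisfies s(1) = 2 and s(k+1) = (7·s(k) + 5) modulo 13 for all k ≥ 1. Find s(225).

We have s(1) = 2; s(2) = 6; s(3) = 8; s(4) = 9; s(5) = 3; s(6) = 0; s(7) = 5; s(8) = 1; s(9) = 12; s(10) = 11; s(11) = 4; s(12) = 7; s(13) = 2.
The sequence repeats with period 12.
So s(225) = s(1 + ((225-1) mod 12)) = s(9) = 12.

12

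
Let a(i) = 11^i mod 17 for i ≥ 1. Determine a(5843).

5

a(1) = 11,  a(2) = 2,  a(3) = 5,  a(4) = 4,  a(5) = 10,  a(6) = 8,  a(7) = 3,  a(8) = 16,  a(9) = 6,  a(10) = 15,  a(11) = 12,  a(12) = 13,  a(13) = 7,  a(14) = 9,  a(15) = 14,  a(16) = 1,  a(17) = 11.
Since a(17) = a(1) = 11, the sequence is periodic with period 16.
(5843 - 1) mod 16 = 2, so a(5843) = a(3) = 5.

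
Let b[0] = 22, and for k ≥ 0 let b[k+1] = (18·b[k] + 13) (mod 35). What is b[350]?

Computing terms: b[0] = 22, b[1] = 24, b[2] = 25, b[3] = 8, b[4] = 17, b[5] = 4, b[6] = 15, b[7] = 3, b[8] = 32, b[9] = 29, b[10] = 10, b[11] = 18, b[12] = 22.
The sequence repeats with period 12.
(350 - 0) mod 12 = 2, so b[350] = b[2] = 25.

25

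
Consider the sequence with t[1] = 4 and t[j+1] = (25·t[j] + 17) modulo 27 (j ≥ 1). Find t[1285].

We have t[1] = 4,  t[2] = 9,  t[3] = 26,  t[4] = 19,  t[5] = 6,  t[6] = 5,  t[7] = 7,  t[8] = 3,  t[9] = 11,  t[10] = 22,  t[11] = 0,  t[12] = 17,  t[13] = 10,  t[14] = 24,  t[15] = 23,  t[16] = 25,  t[17] = 21,  t[18] = 2,  t[19] = 13,  t[20] = 18,  t[21] = 8,  t[22] = 1,  t[23] = 15,  t[24] = 14,  t[25] = 16,  t[26] = 12,  t[27] = 20,  t[28] = 4.
Since t[28] = t[1] = 4, the sequence is periodic with period 27.
(1285 - 1) mod 27 = 15, so t[1285] = t[16] = 25.

25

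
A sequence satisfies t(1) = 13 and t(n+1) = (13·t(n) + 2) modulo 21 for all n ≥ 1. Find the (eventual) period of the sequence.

6

t(1) = 13, t(2) = 3, t(3) = 20, t(4) = 10, t(5) = 6, t(6) = 17, t(7) = 13.
The sequence repeats with period 6.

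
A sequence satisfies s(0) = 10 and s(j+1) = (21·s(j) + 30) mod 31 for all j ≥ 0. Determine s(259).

Computing terms: s(0) = 10, s(1) = 23, s(2) = 17, s(3) = 15, s(4) = 4, s(5) = 21, s(6) = 6, s(7) = 1, s(8) = 20, s(9) = 16, s(10) = 25, s(11) = 28, s(12) = 29, s(13) = 19, s(14) = 26, s(15) = 18, s(16) = 5, s(17) = 11, s(18) = 13, s(19) = 24, s(20) = 7, s(21) = 22, s(22) = 27, s(23) = 8, s(24) = 12, s(25) = 3, s(26) = 0, s(27) = 30, s(28) = 9, s(29) = 2, s(30) = 10.
The sequence repeats with period 30.
So s(259) = s(0 + ((259-0) mod 30)) = s(19) = 24.

24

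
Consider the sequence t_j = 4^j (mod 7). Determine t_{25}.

4

Computing terms: t_1 = 4; t_2 = 2; t_3 = 1; t_4 = 4.
The sequence repeats with period 3.
So t_{25} = t_{1 + ((25-1) mod 3)} = t_1 = 4.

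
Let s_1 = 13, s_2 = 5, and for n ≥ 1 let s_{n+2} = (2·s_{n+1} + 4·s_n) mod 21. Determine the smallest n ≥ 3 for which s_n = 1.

Computing terms: s_1 = 13,  s_2 = 5,  s_3 = 20,  s_4 = 18,  s_5 = 11,  s_6 = 10,  s_7 = 1,  s_8 = 0,  s_9 = 4,  s_{10} = 8,  s_{11} = 11,  s_{12} = 12,  s_{13} = 5,  s_{14} = 16,  s_{15} = 10,  s_{16} = 0,  s_{17} = 19,  s_{18} = 17,  s_{19} = 5,  s_{20} = 15,  s_{21} = 8,  s_{22} = 13,  s_{23} = 16,  s_{24} = 0,  s_{25} = 1,  s_{26} = 2,  s_{27} = 8,  s_{28} = 3,  s_{29} = 17,  s_{30} = 4,  s_{31} = 13,  s_{32} = 0,  s_{33} = 10,  s_{34} = 20,  s_{35} = 17,  s_{36} = 9,  s_{37} = 2,  s_{38} = 19,  s_{39} = 4,  s_{40} = 0,  s_{41} = 16,  s_{42} = 11,  s_{43} = 2,  s_{44} = 6,  s_{45} = 20,  s_{46} = 1,  s_{47} = 19,  s_{48} = 0,  s_{49} = 13,  s_{50} = 5.
Since (s_{49}, s_{50}) = (s_1, s_2) = (13, 5) (two consecutive terms determine the rest), the sequence is periodic with period 48.
The value 1 first appears (with n ≥ 3) at s_7.

7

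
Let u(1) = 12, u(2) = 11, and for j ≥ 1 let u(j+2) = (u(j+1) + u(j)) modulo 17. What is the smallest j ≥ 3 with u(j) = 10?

11

We have u(1) = 12, u(2) = 11, u(3) = 6, u(4) = 0, u(5) = 6, u(6) = 6, u(7) = 12, u(8) = 1, u(9) = 13, u(10) = 14, u(11) = 10, u(12) = 7, u(13) = 0, u(14) = 7, u(15) = 7, u(16) = 14, u(17) = 4, u(18) = 1, u(19) = 5, u(20) = 6, u(21) = 11, u(22) = 0, u(23) = 11, u(24) = 11, u(25) = 5, u(26) = 16, u(27) = 4, u(28) = 3, u(29) = 7, u(30) = 10, u(31) = 0, u(32) = 10, u(33) = 10, u(34) = 3, u(35) = 13, u(36) = 16, u(37) = 12, u(38) = 11.
Since (u(37), u(38)) = (u(1), u(2)) = (12, 11) (two consecutive terms determine the rest), the sequence is periodic with period 36.
The value 10 first appears (with j ≥ 3) at u(11).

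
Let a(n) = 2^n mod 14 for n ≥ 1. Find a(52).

Listing terms: a(1) = 2, a(2) = 4, a(3) = 8, a(4) = 2.
The sequence repeats with period 3.
(52 - 1) mod 3 = 0, so a(52) = a(1) = 2.

2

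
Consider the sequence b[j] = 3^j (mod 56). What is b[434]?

We have b[1] = 3; b[2] = 9; b[3] = 27; b[4] = 25; b[5] = 19; b[6] = 1; b[7] = 3.
The sequence repeats with period 6.
So b[434] = b[1 + ((434-1) mod 6)] = b[2] = 9.

9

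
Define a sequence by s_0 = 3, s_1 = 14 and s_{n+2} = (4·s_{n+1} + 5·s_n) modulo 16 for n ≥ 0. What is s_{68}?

Computing terms: s_0 = 3, s_1 = 14, s_2 = 7, s_3 = 2, s_4 = 11, s_5 = 6, s_6 = 15, s_7 = 10, s_8 = 3, s_9 = 14.
Since (s_8, s_9) = (s_0, s_1) = (3, 14) (two consecutive terms determine the rest), the sequence is periodic with period 8.
(68 - 0) mod 8 = 4, so s_{68} = s_4 = 11.

11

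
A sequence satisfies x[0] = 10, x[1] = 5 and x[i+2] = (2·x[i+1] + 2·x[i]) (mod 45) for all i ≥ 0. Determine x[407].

Listing terms: x[0] = 10, x[1] = 5, x[2] = 30, x[3] = 25, x[4] = 20, x[5] = 0, x[6] = 40, x[7] = 35, x[8] = 15, x[9] = 10, x[10] = 5.
Since (x[9], x[10]) = (x[0], x[1]) = (10, 5) (two consecutive terms determine the rest), the sequence is periodic with period 9.
(407 - 0) mod 9 = 2, so x[407] = x[2] = 30.

30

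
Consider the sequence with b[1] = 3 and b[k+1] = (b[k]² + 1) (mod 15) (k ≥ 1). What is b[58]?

b[1] = 3; b[2] = 10; b[3] = 11; b[4] = 2; b[5] = 5; b[6] = 11.
Since b[6] = b[3] = 11, the sequence is eventually periodic: after a pre-period of length 2 it cycles with period 3.
For k ≥ 3, b[k] depends only on (k - 3) mod 3. (58 - 3) mod 3 = 1, so b[58] = b[4] = 2.

2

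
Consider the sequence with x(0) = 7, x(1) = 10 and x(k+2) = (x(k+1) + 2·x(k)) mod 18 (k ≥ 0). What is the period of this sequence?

We have x(0) = 7; x(1) = 10; x(2) = 6; x(3) = 8; x(4) = 2; x(5) = 0; x(6) = 4; x(7) = 4; x(8) = 12; x(9) = 2; x(10) = 8; x(11) = 12; x(12) = 10; x(13) = 16; x(14) = 0; x(15) = 14; x(16) = 14; x(17) = 6; x(18) = 16; x(19) = 10; x(20) = 6.
Since (x(19), x(20)) = (x(1), x(2)) = (10, 6) (two consecutive terms determine the rest), the sequence is eventually periodic: after a pre-period of length 1 it cycles with period 18.

18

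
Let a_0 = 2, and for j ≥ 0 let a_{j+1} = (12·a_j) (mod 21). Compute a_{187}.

Listing terms: a_0 = 2; a_1 = 3; a_2 = 15; a_3 = 12; a_4 = 18; a_5 = 6; a_6 = 9; a_7 = 3.
Since a_7 = a_1 = 3, the sequence is eventually periodic: after a pre-period of length 1 it cycles with period 6.
For j ≥ 1, a_j depends only on (j - 1) mod 6. (187 - 1) mod 6 = 0, so a_{187} = a_1 = 3.

3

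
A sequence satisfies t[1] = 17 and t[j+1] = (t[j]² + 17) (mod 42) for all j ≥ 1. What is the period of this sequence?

6

Listing terms: t[1] = 17, t[2] = 12, t[3] = 35, t[4] = 24, t[5] = 5, t[6] = 0, t[7] = 17.
The sequence repeats with period 6.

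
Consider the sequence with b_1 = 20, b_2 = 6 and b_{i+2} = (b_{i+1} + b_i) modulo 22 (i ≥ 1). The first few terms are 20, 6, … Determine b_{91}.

Listing terms: b_1 = 20,  b_2 = 6,  b_3 = 4,  b_4 = 10,  b_5 = 14,  b_6 = 2,  b_7 = 16,  b_8 = 18,  b_9 = 12,  b_{10} = 8,  b_{11} = 20,  b_{12} = 6.
The sequence repeats with period 10.
(91 - 1) mod 10 = 0, so b_{91} = b_1 = 20.

20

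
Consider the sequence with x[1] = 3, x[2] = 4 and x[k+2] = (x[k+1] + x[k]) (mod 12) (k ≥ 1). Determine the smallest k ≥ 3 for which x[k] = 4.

8

Computing terms: x[1] = 3, x[2] = 4, x[3] = 7, x[4] = 11, x[5] = 6, x[6] = 5, x[7] = 11, x[8] = 4, x[9] = 3, x[10] = 7, x[11] = 10, x[12] = 5, x[13] = 3, x[14] = 8, x[15] = 11, x[16] = 7, x[17] = 6, x[18] = 1, x[19] = 7, x[20] = 8, x[21] = 3, x[22] = 11, x[23] = 2, x[24] = 1, x[25] = 3, x[26] = 4.
Since (x[25], x[26]) = (x[1], x[2]) = (3, 4) (two consecutive terms determine the rest), the sequence is periodic with period 24.
The value 4 first appears (with k ≥ 3) at x[8].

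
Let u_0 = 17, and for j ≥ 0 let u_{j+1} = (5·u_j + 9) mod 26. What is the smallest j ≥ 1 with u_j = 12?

3

We have u_0 = 17; u_1 = 16; u_2 = 11; u_3 = 12; u_4 = 17.
Since u_4 = u_0 = 17, the sequence is periodic with period 4.
The value 12 first appears (with j ≥ 1) at u_3.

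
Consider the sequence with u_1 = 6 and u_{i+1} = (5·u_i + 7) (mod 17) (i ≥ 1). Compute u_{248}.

12

u_1 = 6,  u_2 = 3,  u_3 = 5,  u_4 = 15,  u_5 = 14,  u_6 = 9,  u_7 = 1,  u_8 = 12,  u_9 = 16,  u_{10} = 2,  u_{11} = 0,  u_{12} = 7,  u_{13} = 8,  u_{14} = 13,  u_{15} = 4,  u_{16} = 10,  u_{17} = 6.
The sequence repeats with period 16.
So u_{248} = u_{1 + ((248-1) mod 16)} = u_8 = 12.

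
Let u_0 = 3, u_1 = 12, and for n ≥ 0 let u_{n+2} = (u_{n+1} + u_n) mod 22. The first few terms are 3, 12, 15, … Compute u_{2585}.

3

u_0 = 3,  u_1 = 12,  u_2 = 15,  u_3 = 5,  u_4 = 20,  u_5 = 3,  u_6 = 1,  u_7 = 4,  u_8 = 5,  u_9 = 9,  u_{10} = 14,  u_{11} = 1,  u_{12} = 15,  u_{13} = 16,  u_{14} = 9,  u_{15} = 3,  u_{16} = 12.
The sequence repeats with period 15.
So u_{2585} = u_{0 + ((2585-0) mod 15)} = u_5 = 3.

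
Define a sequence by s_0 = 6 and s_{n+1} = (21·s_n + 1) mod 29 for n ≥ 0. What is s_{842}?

Listing terms: s_0 = 6; s_1 = 11; s_2 = 0; s_3 = 1; s_4 = 22; s_5 = 28; s_6 = 9; s_7 = 16; s_8 = 18; s_9 = 2; s_{10} = 14; s_{11} = 5; s_{12} = 19; s_{13} = 23; s_{14} = 20; s_{15} = 15; s_{16} = 26; s_{17} = 25; s_{18} = 4; s_{19} = 27; s_{20} = 17; s_{21} = 10; s_{22} = 8; s_{23} = 24; s_{24} = 12; s_{25} = 21; s_{26} = 7; s_{27} = 3; s_{28} = 6.
Since s_{28} = s_0 = 6, the sequence is periodic with period 28.
So s_{842} = s_{0 + ((842-0) mod 28)} = s_2 = 0.

0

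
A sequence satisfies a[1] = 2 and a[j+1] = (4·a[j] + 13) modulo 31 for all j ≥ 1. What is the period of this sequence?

5

Listing terms: a[1] = 2, a[2] = 21, a[3] = 4, a[4] = 29, a[5] = 5, a[6] = 2.
The sequence repeats with period 5.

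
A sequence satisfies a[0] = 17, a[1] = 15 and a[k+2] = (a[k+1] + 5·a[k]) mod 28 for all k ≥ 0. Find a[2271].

a[0] = 17; a[1] = 15; a[2] = 16; a[3] = 7; a[4] = 3; a[5] = 10; a[6] = 25; a[7] = 19; a[8] = 4; a[9] = 15; a[10] = 7; a[11] = 26; a[12] = 5; a[13] = 23; a[14] = 20; a[15] = 23; a[16] = 11; a[17] = 14; a[18] = 13; a[19] = 27; a[20] = 8; a[21] = 3; a[22] = 15; a[23] = 2; a[24] = 21; a[25] = 3; a[26] = 24; a[27] = 11; a[28] = 19; a[29] = 18; a[30] = 1; a[31] = 7; a[32] = 12; a[33] = 19; a[34] = 23; a[35] = 6; a[36] = 9; a[37] = 11; a[38] = 0; a[39] = 27; a[40] = 27; a[41] = 22; a[42] = 17; a[43] = 15.
Since (a[42], a[43]) = (a[0], a[1]) = (17, 15) (two consecutive terms determine the rest), the sequence is periodic with period 42.
(2271 - 0) mod 42 = 3, so a[2271] = a[3] = 7.

7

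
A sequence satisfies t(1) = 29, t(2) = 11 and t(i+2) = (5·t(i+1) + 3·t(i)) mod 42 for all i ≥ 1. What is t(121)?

1

Listing terms: t(1) = 29, t(2) = 11, t(3) = 16, t(4) = 29, t(5) = 25, t(6) = 2, t(7) = 1, t(8) = 11, t(9) = 16.
Since (t(8), t(9)) = (t(2), t(3)) = (11, 16) (two consecutive terms determine the rest), the sequence is eventually periodic: after a pre-period of length 1 it cycles with period 6.
For i ≥ 2, t(i) depends only on (i - 2) mod 6. (121 - 2) mod 6 = 5, so t(121) = t(7) = 1.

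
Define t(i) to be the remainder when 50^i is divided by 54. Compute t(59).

We have t(1) = 50,  t(2) = 16,  t(3) = 44,  t(4) = 40,  t(5) = 2,  t(6) = 46,  t(7) = 32,  t(8) = 34,  t(9) = 26,  t(10) = 4,  t(11) = 38,  t(12) = 10,  t(13) = 14,  t(14) = 52,  t(15) = 8,  t(16) = 22,  t(17) = 20,  t(18) = 28,  t(19) = 50.
Since t(19) = t(1) = 50, the sequence is periodic with period 18.
(59 - 1) mod 18 = 4, so t(59) = t(5) = 2.

2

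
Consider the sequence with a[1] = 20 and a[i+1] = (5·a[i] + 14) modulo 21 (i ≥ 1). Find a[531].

17

Listing terms: a[1] = 20, a[2] = 9, a[3] = 17, a[4] = 15, a[5] = 5, a[6] = 18, a[7] = 20.
The sequence repeats with period 6.
So a[531] = a[1 + ((531-1) mod 6)] = a[3] = 17.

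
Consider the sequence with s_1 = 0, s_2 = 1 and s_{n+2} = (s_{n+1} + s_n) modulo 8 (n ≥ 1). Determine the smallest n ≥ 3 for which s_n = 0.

7

Computing terms: s_1 = 0,  s_2 = 1,  s_3 = 1,  s_4 = 2,  s_5 = 3,  s_6 = 5,  s_7 = 0,  s_8 = 5,  s_9 = 5,  s_{10} = 2,  s_{11} = 7,  s_{12} = 1,  s_{13} = 0,  s_{14} = 1.
Since (s_{13}, s_{14}) = (s_1, s_2) = (0, 1) (two consecutive terms determine the rest), the sequence is periodic with period 12.
The value 0 first appears (with n ≥ 3) at s_7.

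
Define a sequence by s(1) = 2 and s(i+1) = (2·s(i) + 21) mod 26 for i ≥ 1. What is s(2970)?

13

s(1) = 2,  s(2) = 25,  s(3) = 19,  s(4) = 7,  s(5) = 9,  s(6) = 13,  s(7) = 21,  s(8) = 11,  s(9) = 17,  s(10) = 3,  s(11) = 1,  s(12) = 23,  s(13) = 15,  s(14) = 25.
Since s(14) = s(2) = 25, the sequence is eventually periodic: after a pre-period of length 1 it cycles with period 12.
For i ≥ 2, s(i) depends only on (i - 2) mod 12. (2970 - 2) mod 12 = 4, so s(2970) = s(6) = 13.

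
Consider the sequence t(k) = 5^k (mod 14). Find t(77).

3

We have t(0) = 1, t(1) = 5, t(2) = 11, t(3) = 13, t(4) = 9, t(5) = 3, t(6) = 1.
The sequence repeats with period 6.
(77 - 0) mod 6 = 5, so t(77) = t(5) = 3.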